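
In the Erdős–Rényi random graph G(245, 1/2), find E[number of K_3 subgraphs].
E[# K_3] = C(245, 3) · (1/2)^C(3, 2) = 2421090 / 2^3 = 1210545/4 = 302636.25

For each 3-subset S of vertices (there are C(245, 3) = 2421090 such S), let X_S = 1 if S induces a K_3 (all C(3, 2) = 3 edges present). Then P(X_S = 1) = (1/2)^3 = 1/8. By linearity of expectation, E[# K_3] = C(245, 3) · (1/2)^3 = 2421090 / 8 = 1210545/4 = 302636.25.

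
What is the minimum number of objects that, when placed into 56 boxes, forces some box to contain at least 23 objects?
n = (23 − 1)·56 + 1 = 1233

By the generalised pigeonhole principle, to guarantee some box contains ≥ r objects we need more than (r − 1) · k objects total. Threshold: n = (r − 1) · k + 1. With r = 23 and k = 56: n = 22 · 56 + 1 = 1232 + 1 = 1233. For n = 1232 = 22 · 56, we can put exactly 22 objects in every box, avoiding 23 in any single one — so 1233 is tight.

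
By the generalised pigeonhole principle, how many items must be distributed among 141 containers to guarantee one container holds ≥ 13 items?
n = (13 − 1)·141 + 1 = 1693

By the generalised pigeonhole principle, to guarantee some box contains ≥ r objects we need more than (r − 1) · k objects total. Threshold: n = (r − 1) · k + 1. With r = 13 and k = 141: n = 12 · 141 + 1 = 1692 + 1 = 1693. For n = 1692 = 12 · 141, we can put exactly 12 objects in every box, avoiding 13 in any single one — so 1693 is tight.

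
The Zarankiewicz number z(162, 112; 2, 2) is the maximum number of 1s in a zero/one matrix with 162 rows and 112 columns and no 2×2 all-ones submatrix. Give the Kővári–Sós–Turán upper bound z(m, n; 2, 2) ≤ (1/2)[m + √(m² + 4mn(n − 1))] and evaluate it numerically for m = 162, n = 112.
z(162, 112; 2, 2) ≤ (1/2)[162 + √(162² + 4·162·112·111)] = (1/2)[162 + √8082180] = 1502.4588

Kővári–Sós–Turán: let r_1, ..., r_162 be the row sums and z = Σ r_i the total number of 1s. Each pair of columns can share at most one row with both entries 1 (else a 2×2 all-ones block appears), so Σ_i C(r_i, 2) ≤ C(112, 2) = 6216. By convexity Σ_i C(r_i, 2) ≥ 162·C(z/162, 2) = z(z − 162)/(2·162), giving z² − 162z − 162·112·111 ≤ 0 and hence z ≤ (1/2)[162 + √(26244 + 4·2013984)] = (1/2)[162 + √8082180] ≈ (1/2)(162 + 2842.9175) = 1502.4588.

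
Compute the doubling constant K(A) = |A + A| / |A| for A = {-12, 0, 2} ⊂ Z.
K = |A + A| / |A| = 6/3 = 2

Enumerate A + A = {a + b : a, b ∈ A}. With |A| = 3, there are |A|^2 = 9 ordered sum pairs; collecting distinct values, A + A = {-24, -12, -10, 0, 2, 4}, so |A + A| = 6. Thus K = 6/3 = 2. For comparison, the minimum possible |A + A| over all 3-element sets is 2·3 − 1 = 5 (so min K = 5/3), attained only by arithmetic progressions.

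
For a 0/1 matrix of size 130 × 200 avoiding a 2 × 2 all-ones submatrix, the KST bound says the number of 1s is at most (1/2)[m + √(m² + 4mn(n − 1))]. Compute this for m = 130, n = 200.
z(130, 200; 2, 2) ≤ (1/2)[130 + √(130² + 4·130·200·199)] = (1/2)[130 + √20712900] = 2340.5714

Kővári–Sós–Turán: let r_1, ..., r_130 be the row sums and z = Σ r_i the total number of 1s. Each pair of columns can share at most one row with both entries 1 (else a 2×2 all-ones block appears), so Σ_i C(r_i, 2) ≤ C(200, 2) = 19900. By convexity Σ_i C(r_i, 2) ≥ 130·C(z/130, 2) = z(z − 130)/(2·130), giving z² − 130z − 130·200·199 ≤ 0 and hence z ≤ (1/2)[130 + √(16900 + 4·5174000)] = (1/2)[130 + √20712900] ≈ (1/2)(130 + 4551.1427) = 2340.5714.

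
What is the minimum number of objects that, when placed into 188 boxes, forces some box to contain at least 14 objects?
n = (14 − 1)·188 + 1 = 2445

By the generalised pigeonhole principle, to guarantee some box contains ≥ r objects we need more than (r − 1) · k objects total. Threshold: n = (r − 1) · k + 1. With r = 14 and k = 188: n = 13 · 188 + 1 = 2444 + 1 = 2445. For n = 2444 = 13 · 188, we can put exactly 13 objects in every box, avoiding 14 in any single one — so 2445 is tight.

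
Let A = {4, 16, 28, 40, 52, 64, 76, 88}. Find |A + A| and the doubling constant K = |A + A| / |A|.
K = |A + A| / |A| = 15/8

Enumerate A + A = {a + b : a, b ∈ A}. With |A| = 8, there are |A|^2 = 64 ordered sum pairs; collecting distinct values, A + A = {8, 20, 32, 44, 56, 68, 80, 92, 104, 116, 128, 140, 152, 164, 176}, so |A + A| = 15. Thus K = 15/8. Here |A + A| = 2|A| − 1 = 15, the minimum possible — so K = 15/8 is minimal, which holds iff A is an arithmetic progression.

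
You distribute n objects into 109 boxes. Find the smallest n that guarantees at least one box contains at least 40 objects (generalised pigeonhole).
n = (40 − 1)·109 + 1 = 4252

By the generalised pigeonhole principle, to guarantee some box contains ≥ r objects we need more than (r − 1) · k objects total. Threshold: n = (r − 1) · k + 1. With r = 40 and k = 109: n = 39 · 109 + 1 = 4251 + 1 = 4252. For n = 4251 = 39 · 109, we can put exactly 39 objects in every box, avoiding 40 in any single one — so 4252 is tight.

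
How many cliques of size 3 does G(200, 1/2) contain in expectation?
E[# K_3] = C(200, 3) · (1/2)^C(3, 2) = 1313400 / 2^3 = 164175

For each 3-subset S of vertices (there are C(200, 3) = 1313400 such S), let X_S = 1 if S induces a K_3 (all C(3, 2) = 3 edges present). Then P(X_S = 1) = (1/2)^3 = 1/8. By linearity of expectation, E[# K_3] = C(200, 3) · (1/2)^3 = 1313400 / 8 = 164175.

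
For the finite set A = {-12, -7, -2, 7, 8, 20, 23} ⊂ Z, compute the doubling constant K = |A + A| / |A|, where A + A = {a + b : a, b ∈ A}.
K = |A + A| / |A| = 25/7

Enumerate A + A = {a + b : a, b ∈ A}. With |A| = 7, there are |A|^2 = 49 ordered sum pairs; collecting distinct values, A + A = {-24, -19, -14, -9, -5, -4, 0, 1, 5, 6, 8, 11, 13, 14, 15, 16, 18, 21, 27, 28, 30, 31, 40, 43, 46}, so |A + A| = 25. Thus K = 25/7. For comparison, the minimum possible |A + A| over all 7-element sets is 2·7 − 1 = 13 (so min K = 13/7), attained only by arithmetic progressions.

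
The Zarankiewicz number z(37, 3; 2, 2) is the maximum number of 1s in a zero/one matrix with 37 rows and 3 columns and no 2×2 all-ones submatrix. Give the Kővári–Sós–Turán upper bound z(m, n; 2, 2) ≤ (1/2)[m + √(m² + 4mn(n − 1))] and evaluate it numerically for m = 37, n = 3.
z(37, 3; 2, 2) ≤ (1/2)[37 + √(37² + 4·37·3·2)] = (1/2)[37 + √2257] = 42.2539

Kővári–Sós–Turán: let r_1, ..., r_37 be the row sums and z = Σ r_i the total number of 1s. Each pair of columns can share at most one row with both entries 1 (else a 2×2 all-ones block appears), so Σ_i C(r_i, 2) ≤ C(3, 2) = 3. By convexity Σ_i C(r_i, 2) ≥ 37·C(z/37, 2) = z(z − 37)/(2·37), giving z² − 37z − 37·3·2 ≤ 0 and hence z ≤ (1/2)[37 + √(1369 + 4·222)] = (1/2)[37 + √2257] ≈ (1/2)(37 + 47.5079) = 42.2539.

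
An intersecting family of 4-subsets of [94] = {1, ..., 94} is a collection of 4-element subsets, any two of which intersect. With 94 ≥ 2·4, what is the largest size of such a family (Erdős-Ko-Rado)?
max |F| = C(93, 3) = 129766

The Erdős-Ko-Rado theorem states: for n ≥ 2k, an intersecting family of k-subsets of an n-element set has size at most C(n − 1, k − 1), with equality for 'star' families {A ⊆ [n] : |A| = k, i ∈ A} (fix an element i). For n = 94, k = 4: C(93, 3) = 129766.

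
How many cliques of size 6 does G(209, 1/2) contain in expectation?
E[# K_6] = C(209, 6) · (1/2)^C(6, 2) = 107670993144 / 2^15 = 13458874143/4096 ≈ 3285857.945068

For each 6-subset S of vertices (there are C(209, 6) = 107670993144 such S), let X_S = 1 if S induces a K_6 (all C(6, 2) = 15 edges present). Then P(X_S = 1) = (1/2)^15 = 1/32768. By linearity of expectation, E[# K_6] = C(209, 6) · (1/2)^15 = 107670993144 / 32768 = 13458874143/4096 ≈ 3285857.945068.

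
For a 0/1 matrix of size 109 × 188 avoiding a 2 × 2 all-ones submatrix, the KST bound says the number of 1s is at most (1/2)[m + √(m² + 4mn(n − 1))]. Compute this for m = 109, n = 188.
z(109, 188; 2, 2) ≤ (1/2)[109 + √(109² + 4·109·188·187)] = (1/2)[109 + √15339897] = 2012.809

Kővári–Sós–Turán: let r_1, ..., r_109 be the row sums and z = Σ r_i the total number of 1s. Each pair of columns can share at most one row with both entries 1 (else a 2×2 all-ones block appears), so Σ_i C(r_i, 2) ≤ C(188, 2) = 17578. By convexity Σ_i C(r_i, 2) ≥ 109·C(z/109, 2) = z(z − 109)/(2·109), giving z² − 109z − 109·188·187 ≤ 0 and hence z ≤ (1/2)[109 + √(11881 + 4·3832004)] = (1/2)[109 + √15339897] ≈ (1/2)(109 + 3916.6181) = 2012.809.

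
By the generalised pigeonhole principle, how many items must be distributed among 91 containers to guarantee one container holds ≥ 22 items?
n = (22 − 1)·91 + 1 = 1912

By the generalised pigeonhole principle, to guarantee some box contains ≥ r objects we need more than (r − 1) · k objects total. Threshold: n = (r − 1) · k + 1. With r = 22 and k = 91: n = 21 · 91 + 1 = 1911 + 1 = 1912. For n = 1911 = 21 · 91, we can put exactly 21 objects in every box, avoiding 22 in any single one — so 1912 is tight.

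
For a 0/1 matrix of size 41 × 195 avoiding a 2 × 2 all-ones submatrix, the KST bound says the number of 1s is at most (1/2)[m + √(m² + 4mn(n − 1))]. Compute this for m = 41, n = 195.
z(41, 195; 2, 2) ≤ (1/2)[41 + √(41² + 4·41·195·194)] = (1/2)[41 + √6205801] = 1266.0723

Kővári–Sós–Turán: let r_1, ..., r_41 be the row sums and z = Σ r_i the total number of 1s. Each pair of columns can share at most one row with both entries 1 (else a 2×2 all-ones block appears), so Σ_i C(r_i, 2) ≤ C(195, 2) = 18915. By convexity Σ_i C(r_i, 2) ≥ 41·C(z/41, 2) = z(z − 41)/(2·41), giving z² − 41z − 41·195·194 ≤ 0 and hence z ≤ (1/2)[41 + √(1681 + 4·1551030)] = (1/2)[41 + √6205801] ≈ (1/2)(41 + 2491.1445) = 1266.0723.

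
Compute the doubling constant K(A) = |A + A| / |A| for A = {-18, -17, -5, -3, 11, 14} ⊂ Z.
K = |A + A| / |A| = 20/6 = 10/3

Enumerate A + A = {a + b : a, b ∈ A}. With |A| = 6, there are |A|^2 = 36 ordered sum pairs; collecting distinct values, A + A = {-36, -35, -34, -23, -22, -21, -20, -10, -8, -7, -6, -4, -3, 6, 8, 9, 11, 22, 25, 28}, so |A + A| = 20. Thus K = 20/6 = 10/3. For comparison, the minimum possible |A + A| over all 6-element sets is 2·6 − 1 = 11 (so min K = 11/6), attained only by arithmetic progressions.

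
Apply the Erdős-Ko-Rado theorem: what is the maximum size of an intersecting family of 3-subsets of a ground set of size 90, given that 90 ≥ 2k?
max |F| = C(89, 2) = 3916

The Erdős-Ko-Rado theorem states: for n ≥ 2k, an intersecting family of k-subsets of an n-element set has size at most C(n − 1, k − 1), with equality for 'star' families {A ⊆ [n] : |A| = k, i ∈ A} (fix an element i). For n = 90, k = 3: C(89, 2) = 3916.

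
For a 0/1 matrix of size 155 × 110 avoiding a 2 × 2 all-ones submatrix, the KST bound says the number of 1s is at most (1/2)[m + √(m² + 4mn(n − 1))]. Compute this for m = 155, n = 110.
z(155, 110; 2, 2) ≤ (1/2)[155 + √(155² + 4·155·110·109)] = (1/2)[155 + √7457825] = 1442.9509

Kővári–Sós–Turán: let r_1, ..., r_155 be the row sums and z = Σ r_i the total number of 1s. Each pair of columns can share at most one row with both entries 1 (else a 2×2 all-ones block appears), so Σ_i C(r_i, 2) ≤ C(110, 2) = 5995. By convexity Σ_i C(r_i, 2) ≥ 155·C(z/155, 2) = z(z − 155)/(2·155), giving z² − 155z − 155·110·109 ≤ 0 and hence z ≤ (1/2)[155 + √(24025 + 4·1858450)] = (1/2)[155 + √7457825] ≈ (1/2)(155 + 2730.9019) = 1442.9509.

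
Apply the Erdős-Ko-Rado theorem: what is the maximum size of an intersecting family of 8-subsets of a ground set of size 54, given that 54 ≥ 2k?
max |F| = C(53, 7) = 154143080

The Erdős-Ko-Rado theorem states: for n ≥ 2k, an intersecting family of k-subsets of an n-element set has size at most C(n − 1, k − 1), with equality for 'star' families {A ⊆ [n] : |A| = k, i ∈ A} (fix an element i). For n = 54, k = 8: C(53, 7) = 154143080.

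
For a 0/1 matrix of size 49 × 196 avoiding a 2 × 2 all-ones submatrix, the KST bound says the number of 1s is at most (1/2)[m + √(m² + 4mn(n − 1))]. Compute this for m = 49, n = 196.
z(49, 196; 2, 2) ≤ (1/2)[49 + √(49² + 4·49·196·195)] = (1/2)[49 + √7493521] = 1393.2148

Kővári–Sós–Turán: let r_1, ..., r_49 be the row sums and z = Σ r_i the total number of 1s. Each pair of columns can share at most one row with both entries 1 (else a 2×2 all-ones block appears), so Σ_i C(r_i, 2) ≤ C(196, 2) = 19110. By convexity Σ_i C(r_i, 2) ≥ 49·C(z/49, 2) = z(z − 49)/(2·49), giving z² − 49z − 49·196·195 ≤ 0 and hence z ≤ (1/2)[49 + √(2401 + 4·1872780)] = (1/2)[49 + √7493521] ≈ (1/2)(49 + 2737.4296) = 1393.2148.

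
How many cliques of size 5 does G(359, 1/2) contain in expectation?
E[# K_5] = C(359, 5) · (1/2)^C(5, 2) = 48321765821 / 2^10 ≈ 47189224.434570

For each 5-subset S of vertices (there are C(359, 5) = 48321765821 such S), let X_S = 1 if S induces a K_5 (all C(5, 2) = 10 edges present). Then P(X_S = 1) = (1/2)^10 = 1/1024. By linearity of expectation, E[# K_5] = C(359, 5) · (1/2)^10 = 48321765821 / 1024 ≈ 47189224.434570.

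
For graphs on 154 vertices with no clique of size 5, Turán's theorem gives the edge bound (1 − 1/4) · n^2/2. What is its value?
Turán density bound = (3/4) · 154^2/2 = 17787/2 ≈ 8893.5

Turán's theorem: ex(n, K_{r+1}) is achieved by the complete r-partite Turán graph T(n, r) with parts as balanced as possible, and is at most (1 − 1/r) · n^2/2. For r = 4, n = 154: the density bound is (3/4) · 23716/2 = 17787/2 ≈ 8893.5. The integer-valued extremum is e(T(154, 4)) = 8893, which is strictly less than the density bound 17787/2 since 4 ∤ 154 (the parts of T(154, 4) cannot all be equal).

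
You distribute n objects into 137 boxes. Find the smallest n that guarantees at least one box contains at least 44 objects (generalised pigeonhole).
n = (44 − 1)·137 + 1 = 5892

By the generalised pigeonhole principle, to guarantee some box contains ≥ r objects we need more than (r − 1) · k objects total. Threshold: n = (r − 1) · k + 1. With r = 44 and k = 137: n = 43 · 137 + 1 = 5891 + 1 = 5892. For n = 5891 = 43 · 137, we can put exactly 43 objects in every box, avoiding 44 in any single one — so 5892 is tight.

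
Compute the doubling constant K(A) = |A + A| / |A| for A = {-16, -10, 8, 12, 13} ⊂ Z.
K = |A + A| / |A| = 15/5 = 3

Enumerate A + A = {a + b : a, b ∈ A}. With |A| = 5, there are |A|^2 = 25 ordered sum pairs; collecting distinct values, A + A = {-32, -26, -20, -8, -4, -3, -2, 2, 3, 16, 20, 21, 24, 25, 26}, so |A + A| = 15. Thus K = 15/5 = 3. For comparison, the minimum possible |A + A| over all 5-element sets is 2·5 − 1 = 9 (so min K = 9/5), attained only by arithmetic progressions.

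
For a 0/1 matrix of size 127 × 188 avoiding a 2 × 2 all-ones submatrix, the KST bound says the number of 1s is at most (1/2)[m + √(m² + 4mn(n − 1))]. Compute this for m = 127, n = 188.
z(127, 188; 2, 2) ≤ (1/2)[127 + √(127² + 4·127·188·187)] = (1/2)[127 + √17875377] = 2177.4641

Kővári–Sós–Turán: let r_1, ..., r_127 be the row sums and z = Σ r_i the total number of 1s. Each pair of columns can share at most one row with both entries 1 (else a 2×2 all-ones block appears), so Σ_i C(r_i, 2) ≤ C(188, 2) = 17578. By convexity Σ_i C(r_i, 2) ≥ 127·C(z/127, 2) = z(z − 127)/(2·127), giving z² − 127z − 127·188·187 ≤ 0 and hence z ≤ (1/2)[127 + √(16129 + 4·4464812)] = (1/2)[127 + √17875377] ≈ (1/2)(127 + 4227.9282) = 2177.4641.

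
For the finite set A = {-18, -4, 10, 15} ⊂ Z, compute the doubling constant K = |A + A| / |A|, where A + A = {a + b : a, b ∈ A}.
K = |A + A| / |A| = 9/4

Enumerate A + A = {a + b : a, b ∈ A}. With |A| = 4, there are |A|^2 = 16 ordered sum pairs; collecting distinct values, A + A = {-36, -22, -8, -3, 6, 11, 20, 25, 30}, so |A + A| = 9. Thus K = 9/4. For comparison, the minimum possible |A + A| over all 4-element sets is 2·4 − 1 = 7 (so min K = 7/4), attained only by arithmetic progressions.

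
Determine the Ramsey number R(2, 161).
R(2, 161) = 161

R(2, k) = k for all k ≥ 2: in a 2-colouring of K_k, either some edge is red (a red K_2) or all edges are blue (a blue K_k). And K_{160} coloured all-blue has no blue K_161, so R(2, 161) > 160. Hence R(2, 161) = 161.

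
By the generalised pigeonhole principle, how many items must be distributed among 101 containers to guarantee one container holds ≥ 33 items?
n = (33 − 1)·101 + 1 = 3233

By the generalised pigeonhole principle, to guarantee some box contains ≥ r objects we need more than (r − 1) · k objects total. Threshold: n = (r − 1) · k + 1. With r = 33 and k = 101: n = 32 · 101 + 1 = 3232 + 1 = 3233. For n = 3232 = 32 · 101, we can put exactly 32 objects in every box, avoiding 33 in any single one — so 3233 is tight.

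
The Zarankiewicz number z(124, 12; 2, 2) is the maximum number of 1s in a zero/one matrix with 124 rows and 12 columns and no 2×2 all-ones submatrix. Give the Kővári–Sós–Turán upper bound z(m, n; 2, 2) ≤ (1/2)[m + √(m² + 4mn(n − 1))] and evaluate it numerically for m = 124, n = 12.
z(124, 12; 2, 2) ≤ (1/2)[124 + √(124² + 4·124·12·11)] = (1/2)[124 + √80848] = 204.1689

Kővári–Sós–Turán: let r_1, ..., r_124 be the row sums and z = Σ r_i the total number of 1s. Each pair of columns can share at most one row with both entries 1 (else a 2×2 all-ones block appears), so Σ_i C(r_i, 2) ≤ C(12, 2) = 66. By convexity Σ_i C(r_i, 2) ≥ 124·C(z/124, 2) = z(z − 124)/(2·124), giving z² − 124z − 124·12·11 ≤ 0 and hence z ≤ (1/2)[124 + √(15376 + 4·16368)] = (1/2)[124 + √80848] ≈ (1/2)(124 + 284.3378) = 204.1689.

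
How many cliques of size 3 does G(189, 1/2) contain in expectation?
E[# K_3] = C(189, 3) · (1/2)^C(3, 2) = 1107414 / 2^3 = 553707/4 = 138426.75

For each 3-subset S of vertices (there are C(189, 3) = 1107414 such S), let X_S = 1 if S induces a K_3 (all C(3, 2) = 3 edges present). Then P(X_S = 1) = (1/2)^3 = 1/8. By linearity of expectation, E[# K_3] = C(189, 3) · (1/2)^3 = 1107414 / 8 = 553707/4 = 138426.75.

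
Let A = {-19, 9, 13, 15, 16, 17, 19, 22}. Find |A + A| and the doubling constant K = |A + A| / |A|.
K = |A + A| / |A| = 27/8

Enumerate A + A = {a + b : a, b ∈ A}. With |A| = 8, there are |A|^2 = 64 ordered sum pairs; collecting distinct values, A + A = {-38, -10, -6, -4, -3, -2, 0, 3, 18, 22, 24, 25, 26, 28, 29, 30, 31, 32, 33, 34, 35, 36, 37, 38, 39, 41, 44}, so |A + A| = 27. Thus K = 27/8. For comparison, the minimum possible |A + A| over all 8-element sets is 2·8 − 1 = 15 (so min K = 15/8), attained only by arithmetic progressions.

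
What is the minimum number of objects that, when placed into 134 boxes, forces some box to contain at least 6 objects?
n = (6 − 1)·134 + 1 = 671

By the generalised pigeonhole principle, to guarantee some box contains ≥ r objects we need more than (r − 1) · k objects total. Threshold: n = (r − 1) · k + 1. With r = 6 and k = 134: n = 5 · 134 + 1 = 670 + 1 = 671. For n = 670 = 5 · 134, we can put exactly 5 objects in every box, avoiding 6 in any single one — so 671 is tight.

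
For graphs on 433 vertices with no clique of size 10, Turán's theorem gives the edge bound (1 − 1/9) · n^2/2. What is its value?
Turán density bound = (8/9) · 433^2/2 = 749956/9 ≈ 83328.4444

Turán's theorem: ex(n, K_{r+1}) is achieved by the complete r-partite Turán graph T(n, r) with parts as balanced as possible, and is at most (1 − 1/r) · n^2/2. For r = 9, n = 433: the density bound is (8/9) · 187489/2 = 749956/9 ≈ 83328.4444. The integer-valued extremum is e(T(433, 9)) = 83328, which is strictly less than the density bound 749956/9 since 9 ∤ 433 (the parts of T(433, 9) cannot all be equal).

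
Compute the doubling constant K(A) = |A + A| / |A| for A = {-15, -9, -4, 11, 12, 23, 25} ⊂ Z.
K = |A + A| / |A| = 27/7

Enumerate A + A = {a + b : a, b ∈ A}. With |A| = 7, there are |A|^2 = 49 ordered sum pairs; collecting distinct values, A + A = {-30, -24, -19, -18, -13, -8, -4, -3, 2, 3, 7, 8, 10, 14, 16, 19, 21, 22, 23, 24, 34, 35, 36, 37, 46, 48, 50}, so |A + A| = 27. Thus K = 27/7. For comparison, the minimum possible |A + A| over all 7-element sets is 2·7 − 1 = 13 (so min K = 13/7), attained only by arithmetic progressions.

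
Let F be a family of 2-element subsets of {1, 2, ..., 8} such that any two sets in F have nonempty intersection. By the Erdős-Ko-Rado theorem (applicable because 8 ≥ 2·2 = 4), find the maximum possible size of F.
max |F| = C(7, 1) = 7

The Erdős-Ko-Rado theorem states: for n ≥ 2k, an intersecting family of k-subsets of an n-element set has size at most C(n − 1, k − 1), with equality for 'star' families {A ⊆ [n] : |A| = k, i ∈ A} (fix an element i). For n = 8, k = 2: C(7, 1) = 7.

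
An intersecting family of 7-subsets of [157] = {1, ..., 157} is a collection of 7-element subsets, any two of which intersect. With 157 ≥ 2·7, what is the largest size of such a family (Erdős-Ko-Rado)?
max |F| = C(156, 6) = 18161699556

Erdős-Ko-Rado (1961): when n ≥ 2k, max |F| = C(n−1, k−1). The bound is attained by the star {A : i ∈ A} for any fixed i ∈ [n]. Here C(157−1, 7−1) = C(156, 6) = 18161699556.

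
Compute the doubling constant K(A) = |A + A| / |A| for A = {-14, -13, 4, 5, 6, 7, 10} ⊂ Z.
K = |A + A| / |A| = 21/7 = 3

Enumerate A + A = {a + b : a, b ∈ A}. With |A| = 7, there are |A|^2 = 49 ordered sum pairs; collecting distinct values, A + A = {-28, -27, -26, -10, -9, -8, -7, -6, -4, -3, 8, 9, 10, 11, 12, 13, 14, 15, 16, 17, 20}, so |A + A| = 21. Thus K = 21/7 = 3. For comparison, the minimum possible |A + A| over all 7-element sets is 2·7 − 1 = 13 (so min K = 13/7), attained only by arithmetic progressions.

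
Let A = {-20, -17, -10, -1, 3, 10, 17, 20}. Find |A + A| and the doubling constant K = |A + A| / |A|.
K = |A + A| / |A| = 32/8 = 4

Enumerate A + A = {a + b : a, b ∈ A}. With |A| = 8, there are |A|^2 = 64 ordered sum pairs; collecting distinct values, A + A = {-40, -37, -34, -30, -27, -21, -20, -18, -17, -14, -11, -10, -7, -3, -2, 0, 2, 3, 6, 7, 9, 10, 13, 16, 19, 20, 23, 27, 30, 34, 37, 40}, so |A + A| = 32. Thus K = 32/8 = 4. For comparison, the minimum possible |A + A| over all 8-element sets is 2·8 − 1 = 15 (so min K = 15/8), attained only by arithmetic progressions.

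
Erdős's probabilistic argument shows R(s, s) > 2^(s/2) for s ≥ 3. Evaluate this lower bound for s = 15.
2^(15/2) = 181.0193; so R(15, 15) > 181.0193

Colour each edge of K_n uniformly at random with red/blue. The expected number of monochromatic K_15 is C(n, 15) · 2 · 2^(−C(15,2)). If C(n, 15) · 2^(1 − C(15,2)) < 1, then with positive probability no monochromatic K_15 exists, so R(15, 15) > n. The standard estimate C(n, 15) ≤ n^15/15! shows this inequality holds whenever n ≤ 2^(15/2) (since 15! · 2^(C(15,2) − 1) > 2^(15^2/2) ≥ n^15). Hence R(15, 15) > 2^(15/2) = 181.0193.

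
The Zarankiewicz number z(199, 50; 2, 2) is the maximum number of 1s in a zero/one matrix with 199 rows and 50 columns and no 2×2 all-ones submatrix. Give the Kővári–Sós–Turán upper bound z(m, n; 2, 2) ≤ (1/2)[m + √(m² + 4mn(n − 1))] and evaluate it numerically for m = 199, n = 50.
z(199, 50; 2, 2) ≤ (1/2)[199 + √(199² + 4·199·50·49)] = (1/2)[199 + √1989801] = 804.8015

Kővári–Sós–Turán: let r_1, ..., r_199 be the row sums and z = Σ r_i the total number of 1s. Each pair of columns can share at most one row with both entries 1 (else a 2×2 all-ones block appears), so Σ_i C(r_i, 2) ≤ C(50, 2) = 1225. By convexity Σ_i C(r_i, 2) ≥ 199·C(z/199, 2) = z(z − 199)/(2·199), giving z² − 199z − 199·50·49 ≤ 0 and hence z ≤ (1/2)[199 + √(39601 + 4·487550)] = (1/2)[199 + √1989801] ≈ (1/2)(199 + 1410.6031) = 804.8015.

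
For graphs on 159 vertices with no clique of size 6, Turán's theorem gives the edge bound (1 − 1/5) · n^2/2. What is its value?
Turán density bound = (4/5) · 159^2/2 = 50562/5 ≈ 10112.4

Turán's theorem: ex(n, K_{r+1}) is achieved by the complete r-partite Turán graph T(n, r) with parts as balanced as possible, and is at most (1 − 1/r) · n^2/2. For r = 5, n = 159: the density bound is (4/5) · 25281/2 = 50562/5 ≈ 10112.4. The integer-valued extremum is e(T(159, 5)) = 10112, which is strictly less than the density bound 50562/5 since 5 ∤ 159 (the parts of T(159, 5) cannot all be equal).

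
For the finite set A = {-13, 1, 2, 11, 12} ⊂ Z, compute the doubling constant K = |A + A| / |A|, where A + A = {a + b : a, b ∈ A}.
K = |A + A| / |A| = 14/5

Enumerate A + A = {a + b : a, b ∈ A}. With |A| = 5, there are |A|^2 = 25 ordered sum pairs; collecting distinct values, A + A = {-26, -12, -11, -2, -1, 2, 3, 4, 12, 13, 14, 22, 23, 24}, so |A + A| = 14. Thus K = 14/5. For comparison, the minimum possible |A + A| over all 5-element sets is 2·5 − 1 = 9 (so min K = 9/5), attained only by arithmetic progressions.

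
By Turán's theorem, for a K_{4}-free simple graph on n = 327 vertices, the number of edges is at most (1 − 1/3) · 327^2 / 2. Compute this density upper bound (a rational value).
Turán density bound = (2/3) · 327^2/2 = 35643

Turán's theorem: ex(n, K_{r+1}) is achieved by the complete r-partite Turán graph T(n, r) with parts as balanced as possible, and is at most (1 − 1/r) · n^2/2. For r = 3, n = 327: the density bound is (2/3) · 106929/2 = 35643. Since 3 ∣ 327, the Turán graph T(327, 3) has parts of equal size 109, and its edge count e(T(327, 3)) = 35643 attains the density bound exactly.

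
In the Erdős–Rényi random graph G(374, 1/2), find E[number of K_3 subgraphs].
E[# K_3] = C(374, 3) · (1/2)^C(3, 2) = 8649124 / 2^3 = 2162281/2 = 1081140.5

For each 3-subset S of vertices (there are C(374, 3) = 8649124 such S), let X_S = 1 if S induces a K_3 (all C(3, 2) = 3 edges present). Then P(X_S = 1) = (1/2)^3 = 1/8. By linearity of expectation, E[# K_3] = C(374, 3) · (1/2)^3 = 8649124 / 8 = 2162281/2 = 1081140.5.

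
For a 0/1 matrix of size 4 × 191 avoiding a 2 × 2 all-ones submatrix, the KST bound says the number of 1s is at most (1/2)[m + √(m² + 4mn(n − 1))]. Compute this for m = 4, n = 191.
z(4, 191; 2, 2) ≤ (1/2)[4 + √(4² + 4·4·191·190)] = (1/2)[4 + √580656] = 383.0039

Kővári–Sós–Turán: let r_1, ..., r_4 be the row sums and z = Σ r_i the total number of 1s. Each pair of columns can share at most one row with both entries 1 (else a 2×2 all-ones block appears), so Σ_i C(r_i, 2) ≤ C(191, 2) = 18145. By convexity Σ_i C(r_i, 2) ≥ 4·C(z/4, 2) = z(z − 4)/(2·4), giving z² − 4z − 4·191·190 ≤ 0 and hence z ≤ (1/2)[4 + √(16 + 4·145160)] = (1/2)[4 + √580656] ≈ (1/2)(4 + 762.0079) = 383.0039.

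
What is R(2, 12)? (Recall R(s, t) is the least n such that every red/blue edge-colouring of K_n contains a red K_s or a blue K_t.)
R(2, 12) = 12

R(2, k) = k for all k ≥ 2: in a 2-colouring of K_k, either some edge is red (a red K_2) or all edges are blue (a blue K_k). And K_{11} coloured all-blue has no blue K_12, so R(2, 12) > 11. Hence R(2, 12) = 12.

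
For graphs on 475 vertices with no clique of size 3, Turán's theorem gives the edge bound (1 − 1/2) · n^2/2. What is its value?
Turán density bound = (1/2) · 475^2/2 = 225625/4 ≈ 56406.25

Turán's theorem: ex(n, K_{r+1}) is achieved by the complete r-partite Turán graph T(n, r) with parts as balanced as possible, and is at most (1 − 1/r) · n^2/2. For r = 2, n = 475: the density bound is (1/2) · 225625/2 = 225625/4 ≈ 56406.25. The integer-valued extremum is e(T(475, 2)) = 56406, which is strictly less than the density bound 225625/4 since 2 ∤ 475 (the parts of T(475, 2) cannot all be equal).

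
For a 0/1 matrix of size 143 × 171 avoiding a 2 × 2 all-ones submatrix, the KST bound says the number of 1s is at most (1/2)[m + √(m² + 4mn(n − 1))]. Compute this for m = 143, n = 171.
z(143, 171; 2, 2) ≤ (1/2)[143 + √(143² + 4·143·171·170)] = (1/2)[143 + √16648489] = 2111.628

Kővári–Sós–Turán: let r_1, ..., r_143 be the row sums and z = Σ r_i the total number of 1s. Each pair of columns can share at most one row with both entries 1 (else a 2×2 all-ones block appears), so Σ_i C(r_i, 2) ≤ C(171, 2) = 14535. By convexity Σ_i C(r_i, 2) ≥ 143·C(z/143, 2) = z(z − 143)/(2·143), giving z² − 143z − 143·171·170 ≤ 0 and hence z ≤ (1/2)[143 + √(20449 + 4·4157010)] = (1/2)[143 + √16648489] ≈ (1/2)(143 + 4080.256) = 2111.628.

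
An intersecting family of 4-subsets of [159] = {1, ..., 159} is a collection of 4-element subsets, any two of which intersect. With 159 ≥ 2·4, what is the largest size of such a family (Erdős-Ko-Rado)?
max |F| = C(158, 3) = 644956

The Erdős-Ko-Rado theorem states: for n ≥ 2k, an intersecting family of k-subsets of an n-element set has size at most C(n − 1, k − 1), with equality for 'star' families {A ⊆ [n] : |A| = k, i ∈ A} (fix an element i). For n = 159, k = 4: C(158, 3) = 644956.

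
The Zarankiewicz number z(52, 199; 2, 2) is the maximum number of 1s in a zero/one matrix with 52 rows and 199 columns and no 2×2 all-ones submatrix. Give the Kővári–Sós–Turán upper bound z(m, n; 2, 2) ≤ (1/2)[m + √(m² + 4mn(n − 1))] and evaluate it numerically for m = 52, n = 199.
z(52, 199; 2, 2) ≤ (1/2)[52 + √(52² + 4·52·199·198)] = (1/2)[52 + √8198320] = 1457.6354

Kővári–Sós–Turán: let r_1, ..., r_52 be the row sums and z = Σ r_i the total number of 1s. Each pair of columns can share at most one row with both entries 1 (else a 2×2 all-ones block appears), so Σ_i C(r_i, 2) ≤ C(199, 2) = 19701. By convexity Σ_i C(r_i, 2) ≥ 52·C(z/52, 2) = z(z − 52)/(2·52), giving z² − 52z − 52·199·198 ≤ 0 and hence z ≤ (1/2)[52 + √(2704 + 4·2048904)] = (1/2)[52 + √8198320] ≈ (1/2)(52 + 2863.2709) = 1457.6354.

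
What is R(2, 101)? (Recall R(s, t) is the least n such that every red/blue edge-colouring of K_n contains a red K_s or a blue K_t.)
R(2, 101) = 101

R(2, k) = k for all k ≥ 2: in a 2-colouring of K_k, either some edge is red (a red K_2) or all edges are blue (a blue K_k). And K_{100} coloured all-blue has no blue K_101, so R(2, 101) > 100. Hence R(2, 101) = 101.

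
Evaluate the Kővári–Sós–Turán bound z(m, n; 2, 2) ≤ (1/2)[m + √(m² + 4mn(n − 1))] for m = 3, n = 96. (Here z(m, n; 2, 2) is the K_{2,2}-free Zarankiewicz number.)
z(3, 96; 2, 2) ≤ (1/2)[3 + √(3² + 4·3·96·95)] = (1/2)[3 + √109449] = 166.9154

Kővári–Sós–Turán: let r_1, ..., r_3 be the row sums and z = Σ r_i the total number of 1s. Each pair of columns can share at most one row with both entries 1 (else a 2×2 all-ones block appears), so Σ_i C(r_i, 2) ≤ C(96, 2) = 4560. By convexity Σ_i C(r_i, 2) ≥ 3·C(z/3, 2) = z(z − 3)/(2·3), giving z² − 3z − 3·96·95 ≤ 0 and hence z ≤ (1/2)[3 + √(9 + 4·27360)] = (1/2)[3 + √109449] ≈ (1/2)(3 + 330.8308) = 166.9154.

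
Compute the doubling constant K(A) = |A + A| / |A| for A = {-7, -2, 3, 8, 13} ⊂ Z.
K = |A + A| / |A| = 9/5

Enumerate A + A = {a + b : a, b ∈ A}. With |A| = 5, there are |A|^2 = 25 ordered sum pairs; collecting distinct values, A + A = {-14, -9, -4, 1, 6, 11, 16, 21, 26}, so |A + A| = 9. Thus K = 9/5. Here |A + A| = 2|A| − 1 = 9, the minimum possible — so K = 9/5 is minimal, which holds iff A is an arithmetic progression.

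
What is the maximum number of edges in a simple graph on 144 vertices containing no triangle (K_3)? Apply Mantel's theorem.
ex(144, K_3) = ⌊144^2/4⌋ = 5184

Mantel (1907): a triangle-free graph on n vertices has at most ⌊n^2/4⌋ edges, with equality for the complete bipartite graph K_{⌊n/2⌋, ⌈n/2⌉}. For n = 144: ⌊144^2/4⌋ = ⌊20736/4⌋ = 5184. The extremal graph is K_{72, 72}, which has 72·72 = 5184 edges.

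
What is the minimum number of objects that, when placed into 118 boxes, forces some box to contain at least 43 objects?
n = (43 − 1)·118 + 1 = 4957

By the generalised pigeonhole principle, to guarantee some box contains ≥ r objects we need more than (r − 1) · k objects total. Threshold: n = (r − 1) · k + 1. With r = 43 and k = 118: n = 42 · 118 + 1 = 4956 + 1 = 4957. For n = 4956 = 42 · 118, we can put exactly 42 objects in every box, avoiding 43 in any single one — so 4957 is tight.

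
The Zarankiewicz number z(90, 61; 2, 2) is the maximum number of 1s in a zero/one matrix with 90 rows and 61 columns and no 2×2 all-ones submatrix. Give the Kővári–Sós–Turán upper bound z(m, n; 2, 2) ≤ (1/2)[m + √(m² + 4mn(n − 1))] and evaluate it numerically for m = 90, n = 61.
z(90, 61; 2, 2) ≤ (1/2)[90 + √(90² + 4·90·61·60)] = (1/2)[90 + √1325700] = 620.6952

Kővári–Sós–Turán: let r_1, ..., r_90 be the row sums and z = Σ r_i the total number of 1s. Each pair of columns can share at most one row with both entries 1 (else a 2×2 all-ones block appears), so Σ_i C(r_i, 2) ≤ C(61, 2) = 1830. By convexity Σ_i C(r_i, 2) ≥ 90·C(z/90, 2) = z(z − 90)/(2·90), giving z² − 90z − 90·61·60 ≤ 0 and hence z ≤ (1/2)[90 + √(8100 + 4·329400)] = (1/2)[90 + √1325700] ≈ (1/2)(90 + 1151.3905) = 620.6952.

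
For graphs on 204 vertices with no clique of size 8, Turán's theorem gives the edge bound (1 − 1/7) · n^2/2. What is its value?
Turán density bound = (6/7) · 204^2/2 = 124848/7 ≈ 17835.4286

Turán's theorem: ex(n, K_{r+1}) is achieved by the complete r-partite Turán graph T(n, r) with parts as balanced as possible, and is at most (1 − 1/r) · n^2/2. For r = 7, n = 204: the density bound is (6/7) · 41616/2 = 124848/7 ≈ 17835.4286. The integer-valued extremum is e(T(204, 7)) = 17835, which is strictly less than the density bound 124848/7 since 7 ∤ 204 (the parts of T(204, 7) cannot all be equal).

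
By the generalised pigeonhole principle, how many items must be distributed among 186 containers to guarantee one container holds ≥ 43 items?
n = (43 − 1)·186 + 1 = 7813

By the generalised pigeonhole principle, to guarantee some box contains ≥ r objects we need more than (r − 1) · k objects total. Threshold: n = (r − 1) · k + 1. With r = 43 and k = 186: n = 42 · 186 + 1 = 7812 + 1 = 7813. For n = 7812 = 42 · 186, we can put exactly 42 objects in every box, avoiding 43 in any single one — so 7813 is tight.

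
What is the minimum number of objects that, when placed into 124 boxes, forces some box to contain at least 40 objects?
n = (40 − 1)·124 + 1 = 4837

By the generalised pigeonhole principle, to guarantee some box contains ≥ r objects we need more than (r − 1) · k objects total. Threshold: n = (r − 1) · k + 1. With r = 40 and k = 124: n = 39 · 124 + 1 = 4836 + 1 = 4837. For n = 4836 = 39 · 124, we can put exactly 39 objects in every box, avoiding 40 in any single one — so 4837 is tight.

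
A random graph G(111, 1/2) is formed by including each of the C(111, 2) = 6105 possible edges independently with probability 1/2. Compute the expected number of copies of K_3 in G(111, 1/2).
E[# K_3] = C(111, 3) · (1/2)^C(3, 2) = 221815 / 2^3 = 27726.875

For each 3-subset S of vertices (there are C(111, 3) = 221815 such S), let X_S = 1 if S induces a K_3 (all C(3, 2) = 3 edges present). Then P(X_S = 1) = (1/2)^3 = 1/8. By linearity of expectation, E[# K_3] = C(111, 3) · (1/2)^3 = 221815 / 8 = 27726.875.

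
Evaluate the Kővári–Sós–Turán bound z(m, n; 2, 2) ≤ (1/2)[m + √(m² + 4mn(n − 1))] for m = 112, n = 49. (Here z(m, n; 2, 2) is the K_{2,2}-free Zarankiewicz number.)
z(112, 49; 2, 2) ≤ (1/2)[112 + √(112² + 4·112·49·48)] = (1/2)[112 + √1066240] = 572.2945

Kővári–Sós–Turán: let r_1, ..., r_112 be the row sums and z = Σ r_i the total number of 1s. Each pair of columns can share at most one row with both entries 1 (else a 2×2 all-ones block appears), so Σ_i C(r_i, 2) ≤ C(49, 2) = 1176. By convexity Σ_i C(r_i, 2) ≥ 112·C(z/112, 2) = z(z − 112)/(2·112), giving z² − 112z − 112·49·48 ≤ 0 and hence z ≤ (1/2)[112 + √(12544 + 4·263424)] = (1/2)[112 + √1066240] ≈ (1/2)(112 + 1032.589) = 572.2945.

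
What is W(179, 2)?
W(179, 2) = 179 + 1 = 180

A 2-term AP is any pair of integers, so a monochromatic 2-AP exists iff some colour is used at least twice. With 179 colours, the colouring i ↦ i on {1, ..., 179} uses each colour once, avoiding any monochromatic pair, so W(179, 2) > 179. For {1, ..., 180}, pigeonhole forces two integers of the same colour, which form a monochromatic 2-AP. Hence W(179, 2) = 180.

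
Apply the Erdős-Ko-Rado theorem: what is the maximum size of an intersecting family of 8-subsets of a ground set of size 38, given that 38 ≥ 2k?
max |F| = C(37, 7) = 10295472

The Erdős-Ko-Rado theorem states: for n ≥ 2k, an intersecting family of k-subsets of an n-element set has size at most C(n − 1, k − 1), with equality for 'star' families {A ⊆ [n] : |A| = k, i ∈ A} (fix an element i). For n = 38, k = 8: C(37, 7) = 10295472.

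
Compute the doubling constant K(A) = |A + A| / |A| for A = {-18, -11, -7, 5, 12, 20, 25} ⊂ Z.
K = |A + A| / |A| = 27/7

Enumerate A + A = {a + b : a, b ∈ A}. With |A| = 7, there are |A|^2 = 49 ordered sum pairs; collecting distinct values, A + A = {-36, -29, -25, -22, -18, -14, -13, -6, -2, 1, 2, 5, 7, 9, 10, 13, 14, 17, 18, 24, 25, 30, 32, 37, 40, 45, 50}, so |A + A| = 27. Thus K = 27/7. For comparison, the minimum possible |A + A| over all 7-element sets is 2·7 − 1 = 13 (so min K = 13/7), attained only by arithmetic progressions.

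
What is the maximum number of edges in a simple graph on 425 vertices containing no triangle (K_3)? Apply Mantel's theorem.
ex(425, K_3) = ⌊425^2/4⌋ = 45156

Mantel (1907): a triangle-free graph on n vertices has at most ⌊n^2/4⌋ edges, with equality for the complete bipartite graph K_{⌊n/2⌋, ⌈n/2⌉}. For n = 425: ⌊425^2/4⌋ = ⌊180625/4⌋ = 45156. The extremal graph is K_{212, 213}, which has 212·213 = 45156 edges.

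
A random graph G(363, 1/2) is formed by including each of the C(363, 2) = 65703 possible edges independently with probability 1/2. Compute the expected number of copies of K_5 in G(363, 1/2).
E[# K_5] = C(363, 5) · (1/2)^C(5, 2) = 51090258582 / 2^10 = 25545129291/512 ≈ 49892830.646484

For each 5-subset S of vertices (there are C(363, 5) = 51090258582 such S), let X_S = 1 if S induces a K_5 (all C(5, 2) = 10 edges present). Then P(X_S = 1) = (1/2)^10 = 1/1024. By linearity of expectation, E[# K_5] = C(363, 5) · (1/2)^10 = 51090258582 / 1024 = 25545129291/512 ≈ 49892830.646484.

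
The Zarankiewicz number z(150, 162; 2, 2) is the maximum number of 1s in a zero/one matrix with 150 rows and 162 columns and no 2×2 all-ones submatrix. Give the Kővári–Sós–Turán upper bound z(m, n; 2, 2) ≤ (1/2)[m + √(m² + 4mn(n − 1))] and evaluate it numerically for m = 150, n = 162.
z(150, 162; 2, 2) ≤ (1/2)[150 + √(150² + 4·150·162·161)] = (1/2)[150 + √15671700] = 2054.3749

Kővári–Sós–Turán: let r_1, ..., r_150 be the row sums and z = Σ r_i the total number of 1s. Each pair of columns can share at most one row with both entries 1 (else a 2×2 all-ones block appears), so Σ_i C(r_i, 2) ≤ C(162, 2) = 13041. By convexity Σ_i C(r_i, 2) ≥ 150·C(z/150, 2) = z(z − 150)/(2·150), giving z² − 150z − 150·162·161 ≤ 0 and hence z ≤ (1/2)[150 + √(22500 + 4·3912300)] = (1/2)[150 + √15671700] ≈ (1/2)(150 + 3958.7498) = 2054.3749.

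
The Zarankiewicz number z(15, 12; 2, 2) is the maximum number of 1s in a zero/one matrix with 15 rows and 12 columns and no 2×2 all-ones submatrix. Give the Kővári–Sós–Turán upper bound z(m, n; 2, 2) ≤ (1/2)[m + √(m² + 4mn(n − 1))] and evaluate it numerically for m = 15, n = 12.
z(15, 12; 2, 2) ≤ (1/2)[15 + √(15² + 4·15·12·11)] = (1/2)[15 + √8145] = 52.6248

Kővári–Sós–Turán: let r_1, ..., r_15 be the row sums and z = Σ r_i the total number of 1s. Each pair of columns can share at most one row with both entries 1 (else a 2×2 all-ones block appears), so Σ_i C(r_i, 2) ≤ C(12, 2) = 66. By convexity Σ_i C(r_i, 2) ≥ 15·C(z/15, 2) = z(z − 15)/(2·15), giving z² − 15z − 15·12·11 ≤ 0 and hence z ≤ (1/2)[15 + √(225 + 4·1980)] = (1/2)[15 + √8145] ≈ (1/2)(15 + 90.2497) = 52.6248.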